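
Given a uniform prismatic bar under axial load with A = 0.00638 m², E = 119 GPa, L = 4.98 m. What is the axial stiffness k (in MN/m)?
Model: a uniform prismatic bar under axial load, so k = (A·E) / L.
Convert to SI units:
  E = 119 GPa = 1.19 × 10¹¹ Pa
Substitute:
  k = (0.00638 × (1.19 × 10¹¹)) / 4.98
  k = 1.525 × 10⁸ N/m
Convert: k = 1.525 × 10⁸ N/m = 152.5 MN/m
Final answer: k = 152.5 MN/m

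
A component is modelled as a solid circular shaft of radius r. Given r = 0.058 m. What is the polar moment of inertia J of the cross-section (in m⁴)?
Model: a solid circular shaft of radius r, so J = (π·r^4) / 2.
Substitute:
  J = (π × 0.058^4) / 2
  J = 1.778 × 10⁻⁵ m⁴
Final answer: J = 1.778 × 10⁻⁵ m⁴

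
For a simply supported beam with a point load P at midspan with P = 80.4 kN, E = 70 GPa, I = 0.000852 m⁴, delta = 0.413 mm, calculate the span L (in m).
Model: a simply supported beam with a point load P at midspan, so delta = (P·L^3) / (48·E·I).
Solve for L: L = ((48·delta·E·I) / P)^(1/3).
Convert to SI units:
  P = 80.4 kN = 80400 N
  E = 70 GPa = 7 × 10¹⁰ Pa
  delta = 0.413 mm = 0.000413 m
Substitute:
  L = ((48 × 0.000413 × (7 × 10¹⁰) × 0.000852) / 80400)^(1/3)
  L = 2.45 m
Final answer: L = 2.45 m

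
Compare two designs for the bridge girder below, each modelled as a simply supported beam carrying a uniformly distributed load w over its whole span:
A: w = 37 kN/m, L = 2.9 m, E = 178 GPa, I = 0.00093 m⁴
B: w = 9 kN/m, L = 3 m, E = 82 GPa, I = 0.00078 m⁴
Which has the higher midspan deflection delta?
Model: a simply supported beam carrying a uniformly distributed load w over its whole span, so delta = (5·w·L^4) / (384·E·I) (SI units).
  A: delta = (5 × 37000 × 2.9^4) / (384 × (1.78 × 10¹¹) × 0.00093) = 0.0002058 m = 0.2058 mm
  B: delta = (5 × 9000 × 3^4) / (384 × (8.2 × 10¹⁰) × 0.00078) = 0.0001484 m = 0.1484 mm
0.2058 mm > 0.1484 mm, so A is larger.
Final answer: A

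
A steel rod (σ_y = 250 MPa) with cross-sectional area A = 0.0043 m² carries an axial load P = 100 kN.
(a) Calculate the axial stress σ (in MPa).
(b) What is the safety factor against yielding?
(a) Axial stress σ = P/A. Convert P = 100 kN = 100000 N.
  σ = 100000 / 0.0043 = 2.326 × 10⁷ Pa = 23.26 MPa
(b) Safety factor SF = σ_y/σ = 250 / 23.26 = 10.75
Final answer: (a) σ = 23.26 MPa, (b) SF = 10.75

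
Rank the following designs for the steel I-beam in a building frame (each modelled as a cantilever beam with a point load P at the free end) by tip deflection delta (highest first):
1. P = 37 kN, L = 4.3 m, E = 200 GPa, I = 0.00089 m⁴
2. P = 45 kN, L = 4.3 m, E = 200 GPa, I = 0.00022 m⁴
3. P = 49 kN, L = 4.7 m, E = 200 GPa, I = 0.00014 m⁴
Model: a cantilever beam with a point load P at the free end, so delta = (P·L^3) / (3·E·I) (SI units).
  Case 1: delta = (37000 × 4.3^3) / (3 × (2 × 10¹¹) × 0.00089) = 0.005509 m = 5.509 mm
  Case 2: delta = (45000 × 4.3^3) / (3 × (2 × 10¹¹) × 0.00022) = 0.0271 m = 27.1 mm
  Case 3: delta = (49000 × 4.7^3) / (3 × (2 × 10¹¹) × 0.00014) = 0.06056 m = 60.56 mm
Ordering: 60.56 mm (case 3) > 27.1 mm (case 2) > 5.509 mm (case 1)
Final answer: 3, 2, 1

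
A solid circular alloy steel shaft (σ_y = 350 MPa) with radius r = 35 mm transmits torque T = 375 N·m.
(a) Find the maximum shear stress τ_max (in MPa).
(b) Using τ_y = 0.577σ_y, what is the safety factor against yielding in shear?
(a) For a solid circular shaft, τ_max = T·r/J with J = π·r^4/2, i.e. τ_max = 2·T / (π·r^3). Convert r = 35 mm = 0.035 m.
  τ_max = (2 × 375) / (π × 0.035^3) = 5.568 × 10⁶ Pa = 5.568 MPa
(b) τ_y = 0.577 × 350 = 201.95 MPa
  SF = τ_y/τ_max = 201.95 / 5.568 = 36.27
Final answer: (a) τ_max = 5.568 MPa, (b) SF = 36.27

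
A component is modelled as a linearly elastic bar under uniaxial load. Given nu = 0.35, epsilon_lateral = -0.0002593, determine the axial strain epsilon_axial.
Model: a linearly elastic bar under uniaxial load, so epsilon_lateral = -nu·epsilon_axial.
Solve for epsilon_axial: epsilon_axial = -epsilon_lateral / nu.
Substitute:
  epsilon_axial = -(-0.0002593) / 0.35
  epsilon_axial = 0.0007409
Final answer: epsilon_axial = 0.0007409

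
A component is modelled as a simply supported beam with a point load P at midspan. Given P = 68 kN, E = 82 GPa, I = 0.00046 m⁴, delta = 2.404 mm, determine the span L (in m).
Model: a simply supported beam with a point load P at midspan, so delta = (P·L^3) / (48·E·I).
Solve for L: L = ((48·delta·E·I) / P)^(1/3).
Convert to SI units:
  P = 68 kN = 68000 N
  E = 82 GPa = 8.2 × 10¹⁰ Pa
  delta = 2.404 mm = 0.002404 m
Substitute:
  L = ((48 × 0.002404 × (8.2 × 10¹⁰) × 0.00046) / 68000)^(1/3)
  L = 4 m
Final answer: L = 4 m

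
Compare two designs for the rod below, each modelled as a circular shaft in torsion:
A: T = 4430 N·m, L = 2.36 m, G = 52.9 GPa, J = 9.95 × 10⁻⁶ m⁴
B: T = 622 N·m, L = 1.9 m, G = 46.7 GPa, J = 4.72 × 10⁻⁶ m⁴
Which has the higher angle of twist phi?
Model: a circular shaft in torsion, so phi = (T·L) / (G·J) (SI units).
  A: phi = (4430 × 2.36) / ((5.29 × 10¹⁰) × (9.95 × 10⁻⁶)) = 0.01986 rad = 1.138°
  B: phi = (622 × 1.9) / ((4.67 × 10¹⁰) × (4.72 × 10⁻⁶)) = 0.005361 rad = 0.3072°
1.138° > 0.3072°, so A is larger.
Final answer: A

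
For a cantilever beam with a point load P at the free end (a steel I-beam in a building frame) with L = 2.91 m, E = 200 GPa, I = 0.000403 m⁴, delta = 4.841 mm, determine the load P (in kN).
Model: a cantilever beam with a point load P at the free end, so delta = (P·L^3) / (3·E·I).
Solve for P: P = (3·delta·E·I) / L^3.
Convert to SI units:
  E = 200 GPa = 2 × 10¹¹ Pa
  delta = 4.841 mm = 0.004841 m
Substitute:
  P = (3 × 0.004841 × (2 × 10¹¹) × 0.000403) / 2.91^3
  P = 47500 N
Convert: P = 47500 N = 47.5 kN
Final answer: P = 47.5 kN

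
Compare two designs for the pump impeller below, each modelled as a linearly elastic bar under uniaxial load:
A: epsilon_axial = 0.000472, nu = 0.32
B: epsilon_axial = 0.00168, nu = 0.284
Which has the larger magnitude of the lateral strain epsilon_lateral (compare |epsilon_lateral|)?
Model: a linearly elastic bar under uniaxial load, so epsilon_lateral = -nu·epsilon_axial (SI units).
  A: epsilon_lateral = -(0.32 × 0.000472) = -0.000151
  B: epsilon_lateral = -(0.284 × 0.00168) = -0.0004771
|epsilon_lateral|: A = 0.000151, B = 0.0004771, so B is larger in magnitude.
Final answer: B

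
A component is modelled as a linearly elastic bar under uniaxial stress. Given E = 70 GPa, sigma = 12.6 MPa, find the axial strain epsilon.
Model: a linearly elastic bar under uniaxial stress, so sigma = E·epsilon.
Solve for epsilon: epsilon = sigma / E.
Convert to SI units:
  E = 70 GPa = 7 × 10¹⁰ Pa
  sigma = 12.6 MPa = 1.26 × 10⁷ Pa
Substitute:
  epsilon = (1.26 × 10⁷) / (7 × 10¹⁰)
  epsilon = 0.00018
Final answer: epsilon = 0.00018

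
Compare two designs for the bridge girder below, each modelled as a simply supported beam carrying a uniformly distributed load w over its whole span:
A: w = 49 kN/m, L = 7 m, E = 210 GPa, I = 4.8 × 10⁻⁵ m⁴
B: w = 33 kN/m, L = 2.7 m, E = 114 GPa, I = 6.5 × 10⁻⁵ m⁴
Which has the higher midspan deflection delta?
Model: a simply supported beam carrying a uniformly distributed load w over its whole span, so delta = (5·w·L^4) / (384·E·I) (SI units).
  A: delta = (5 × 49000 × 7^4) / (384 × (2.1 × 10¹¹) × (4.8 × 10⁻⁵)) = 0.152 m = 152 mm
  B: delta = (5 × 33000 × 2.7^4) / (384 × (1.14 × 10¹¹) × (6.5 × 10⁻⁵)) = 0.003082 m = 3.082 mm
152 mm > 3.082 mm, so A is larger.
Final answer: A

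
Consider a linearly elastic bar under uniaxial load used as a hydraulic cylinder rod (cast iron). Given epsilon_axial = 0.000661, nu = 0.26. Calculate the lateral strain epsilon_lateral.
Model: a linearly elastic bar under uniaxial load, so epsilon_lateral = -nu·epsilon_axial.
Substitute:
  epsilon_lateral = -(0.26 × 0.000661)
  epsilon_lateral = -0.0001719
Final answer: epsilon_lateral = -0.0001719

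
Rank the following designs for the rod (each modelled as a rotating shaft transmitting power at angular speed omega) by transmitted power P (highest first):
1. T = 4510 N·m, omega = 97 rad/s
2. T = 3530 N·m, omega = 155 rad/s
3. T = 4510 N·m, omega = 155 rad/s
Model: a rotating shaft transmitting power at angular speed omega, so P = T·omega (SI units).
  Case 1: P = 4510 × 97 = 437500 W = 437.5 kW
  Case 2: P = 3530 × 155 = 547200 W = 547.2 kW
  Case 3: P = 4510 × 155 = 699000 W = 699 kW
Ordering: 699 kW (case 3) > 547.2 kW (case 2) > 437.5 kW (case 1)
Final answer: 3, 2, 1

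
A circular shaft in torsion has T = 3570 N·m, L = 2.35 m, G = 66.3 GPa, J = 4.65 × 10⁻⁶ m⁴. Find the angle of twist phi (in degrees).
Model: a circular shaft in torsion, so phi = (T·L) / (G·J).
Convert to SI units:
  G = 66.3 GPa = 6.63 × 10¹⁰ Pa
Substitute:
  phi = (3570 × 2.35) / ((6.63 × 10¹⁰) × (4.65 × 10⁻⁶))
  phi = 0.02721 rad
Convert to degrees: phi = 0.02721 × 180/π = 1.559°
Final answer: phi = 1.559°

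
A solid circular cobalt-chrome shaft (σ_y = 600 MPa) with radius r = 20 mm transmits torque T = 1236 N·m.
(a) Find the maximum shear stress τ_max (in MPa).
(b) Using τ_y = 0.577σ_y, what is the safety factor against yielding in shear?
(a) For a solid circular shaft, τ_max = T·r/J with J = π·r^4/2, i.e. τ_max = 2·T / (π·r^3). Convert r = 20 mm = 0.02 m.
  τ_max = (2 × 1236) / (π × 0.02^3) = 9.836 × 10⁷ Pa = 98.36 MPa
(b) τ_y = 0.577 × 600 = 346.2 MPa
  SF = τ_y/τ_max = 346.2 / 98.36 = 3.52
Final answer: (a) τ_max = 98.36 MPa, (b) SF = 3.52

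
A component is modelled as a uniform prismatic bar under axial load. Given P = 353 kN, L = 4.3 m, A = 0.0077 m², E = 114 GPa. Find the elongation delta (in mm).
Model: a uniform prismatic bar under axial load, so delta = (P·L) / (A·E).
Convert to SI units:
  P = 353 kN = 353000 N
  E = 114 GPa = 1.14 × 10¹¹ Pa
Substitute:
  delta = (353000 × 4.3) / (0.0077 × (1.14 × 10¹¹))
  delta = 0.001729 m
Convert: delta = 0.001729 m = 1.729 mm
Final answer: delta = 1.729 mm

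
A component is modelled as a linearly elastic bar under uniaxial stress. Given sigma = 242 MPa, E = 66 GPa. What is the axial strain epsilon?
Model: a linearly elastic bar under uniaxial stress, so epsilon = sigma / E.
Convert to SI units:
  sigma = 242 MPa = 2.42 × 10⁸ Pa
  E = 66 GPa = 6.6 × 10¹⁰ Pa
Substitute:
  epsilon = (2.42 × 10⁸) / (6.6 × 10¹⁰)
  epsilon = 0.003667
Final answer: epsilon = 0.003667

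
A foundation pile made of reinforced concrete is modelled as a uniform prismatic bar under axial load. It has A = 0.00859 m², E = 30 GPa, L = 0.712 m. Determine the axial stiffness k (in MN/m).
Model: a uniform prismatic bar under axial load, so k = (A·E) / L.
Convert to SI units:
  E = 30 GPa = 3 × 10¹⁰ Pa
Substitute:
  k = (0.00859 × (3 × 10¹⁰)) / 0.712
  k = 3.619 × 10⁸ N/m
Convert: k = 3.619 × 10⁸ N/m = 361.9 MN/m
Final answer: k = 361.9 MN/m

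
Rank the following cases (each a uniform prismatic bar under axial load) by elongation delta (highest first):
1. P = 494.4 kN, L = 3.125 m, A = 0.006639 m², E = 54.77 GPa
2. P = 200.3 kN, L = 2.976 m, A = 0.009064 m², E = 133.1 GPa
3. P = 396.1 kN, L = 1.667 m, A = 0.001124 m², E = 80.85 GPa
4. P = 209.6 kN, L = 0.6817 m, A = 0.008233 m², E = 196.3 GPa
Model: a uniform prismatic bar under axial load, so delta = (P·L) / (A·E) (SI units).
  Case 1: delta = (494400 × 3.125) / (0.006639 × (5.477 × 10¹⁰)) = 0.004249 m = 4.249 mm
  Case 2: delta = (200300 × 2.976) / (0.009064 × (1.331 × 10¹¹)) = 0.0004941 m = 0.4941 mm
  Case 3: delta = (396100 × 1.667) / (0.001124 × (8.085 × 10¹⁰)) = 0.007266 m = 7.266 mm
  Case 4: delta = (209600 × 0.6817) / (0.008233 × (1.963 × 10¹¹)) = 8.841 × 10⁻⁵ m = 0.08841 mm
Ordering: 7.266 mm (case 3) > 4.249 mm (case 1) > 0.4941 mm (case 2) > 0.08841 mm (case 4)
Final answer: 3, 1, 2, 4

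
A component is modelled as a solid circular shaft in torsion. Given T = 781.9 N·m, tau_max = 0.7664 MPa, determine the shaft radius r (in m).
Model: a solid circular shaft in torsion, so tau_max = (2·T) / (π·r^3).
Solve for r: r = ((2·T) / (π·tau_max))^(1/3).
Convert to SI units:
  tau_max = 0.7664 MPa = 766400 Pa
Substitute:
  r = ((2 × 781.9) / (π × 766400))^(1/3)
  r = 0.0866 m
Final answer: r = 0.0866 m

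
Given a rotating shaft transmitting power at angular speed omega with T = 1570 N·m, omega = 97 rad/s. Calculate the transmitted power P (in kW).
Model: a rotating shaft transmitting power at angular speed omega, so P = T·omega.
Substitute:
  P = 1570 × 97
  P = 152300 W
Convert: P = 152300 W = 152.3 kW
Final answer: P = 152.3 kW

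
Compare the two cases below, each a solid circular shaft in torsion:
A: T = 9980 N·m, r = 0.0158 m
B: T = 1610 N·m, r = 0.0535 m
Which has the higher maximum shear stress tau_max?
Model: a solid circular shaft in torsion, so tau_max = (2·T) / (π·r^3) (SI units).
  A: tau_max = (2 × 9980) / (π × 0.0158^3) = 1.611 × 10⁹ Pa = 1611 MPa
  B: tau_max = (2 × 1610) / (π × 0.0535^3) = 6.693 × 10⁶ Pa = 6.693 MPa
1611 MPa > 6.693 MPa, so A is larger.
Final answer: A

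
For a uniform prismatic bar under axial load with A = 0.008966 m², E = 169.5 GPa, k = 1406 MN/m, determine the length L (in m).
Model: a uniform prismatic bar under axial load, so k = (A·E) / L.
Solve for L: L = (A·E) / k.
Convert to SI units:
  E = 169.5 GPa = 1.695 × 10¹¹ Pa
  k = 1406 MN/m = 1.406 × 10⁹ N/m
Substitute:
  L = (0.008966 × (1.695 × 10¹¹)) / (1.406 × 10⁹)
  L = 1.081 m
Final answer: L = 1.081 m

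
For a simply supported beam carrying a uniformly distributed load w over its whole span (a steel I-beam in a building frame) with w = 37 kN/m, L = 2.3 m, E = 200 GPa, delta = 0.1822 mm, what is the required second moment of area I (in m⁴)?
Model: a simply supported beam carrying a uniformly distributed load w over its whole span, so delta = (5·w·L^4) / (384·E·I).
Solve for I: I = (5·w·L^4) / (384·delta·E).
Convert to SI units:
  w = 37 kN/m = 37000 N/m
  E = 200 GPa = 2 × 10¹¹ Pa
  delta = 0.1822 mm = 0.0001822 m
Substitute:
  I = (5 × 37000 × 2.3^4) / (384 × 0.0001822 × (2 × 10¹¹))
  I = 0.00037 m⁴
Final answer: I = 0.00037 m⁴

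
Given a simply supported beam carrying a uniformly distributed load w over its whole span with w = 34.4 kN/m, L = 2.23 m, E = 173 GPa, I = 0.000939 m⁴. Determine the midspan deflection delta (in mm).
Model: a simply supported beam carrying a uniformly distributed load w over its whole span, so delta = (5·w·L^4) / (384·E·I).
Convert to SI units:
  w = 34.4 kN/m = 34400 N/m
  E = 173 GPa = 1.73 × 10¹¹ Pa
Substitute:
  delta = (5 × 34400 × 2.23^4) / (384 × (1.73 × 10¹¹) × 0.000939)
  delta = 6.819 × 10⁻⁵ m
Convert: delta = 6.819 × 10⁻⁵ m = 0.06819 mm
Final answer: delta = 0.06819 mm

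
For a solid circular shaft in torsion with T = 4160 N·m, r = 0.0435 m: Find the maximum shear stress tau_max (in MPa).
Model: a solid circular shaft in torsion, so tau_max = (2·T) / (π·r^3).
Substitute:
  tau_max = (2 × 4160) / (π × 0.0435^3)
  tau_max = 3.217 × 10⁷ Pa
Convert: tau_max = 3.217 × 10⁷ Pa = 32.17 MPa
Final answer: tau_max = 32.17 MPa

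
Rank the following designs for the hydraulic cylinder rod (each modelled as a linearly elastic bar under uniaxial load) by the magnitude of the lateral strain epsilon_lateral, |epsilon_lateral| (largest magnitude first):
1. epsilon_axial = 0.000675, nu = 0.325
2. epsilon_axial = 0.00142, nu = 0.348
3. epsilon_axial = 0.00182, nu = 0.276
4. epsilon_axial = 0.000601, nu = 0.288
Model: a linearly elastic bar under uniaxial load, so epsilon_lateral = -nu·epsilon_axial (SI units).
  Case 1: epsilon_lateral = -(0.325 × 0.000675) = -0.0002194
  Case 2: epsilon_lateral = -(0.348 × 0.00142) = -0.0004942
  Case 3: epsilon_lateral = -(0.276 × 0.00182) = -0.0005023
  Case 4: epsilon_lateral = -(0.288 × 0.000601) = -0.0001731
Ordering by |epsilon_lateral|: 0.0005023 (case 3) > 0.0004942 (case 2) > 0.0002194 (case 1) > 0.0001731 (case 4)
Final answer: 3, 2, 1, 4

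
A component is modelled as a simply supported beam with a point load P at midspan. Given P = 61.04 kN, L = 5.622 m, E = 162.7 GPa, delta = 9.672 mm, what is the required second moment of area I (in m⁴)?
Model: a simply supported beam with a point load P at midspan, so delta = (P·L^3) / (48·E·I).
Solve for I: I = (P·L^3) / (48·delta·E).
Convert to SI units:
  P = 61.04 kN = 61040 N
  E = 162.7 GPa = 1.627 × 10¹¹ Pa
  delta = 9.672 mm = 0.009672 m
Substitute:
  I = (61040 × 5.622^3) / (48 × 0.009672 × (1.627 × 10¹¹))
  I = 0.0001436 m⁴
Final answer: I = 0.0001436 m⁴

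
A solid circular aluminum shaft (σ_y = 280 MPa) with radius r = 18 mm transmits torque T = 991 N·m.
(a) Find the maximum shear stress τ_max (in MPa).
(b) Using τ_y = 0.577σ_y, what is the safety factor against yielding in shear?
(a) For a solid circular shaft, τ_max = T·r/J with J = π·r^4/2, i.e. τ_max = 2·T / (π·r^3). Convert r = 18 mm = 0.018 m.
  τ_max = (2 × 991) / (π × 0.018^3) = 1.082 × 10⁸ Pa = 108.2 MPa
(b) τ_y = 0.577 × 280 = 161.56 MPa
  SF = τ_y/τ_max = 161.56 / 108.2 = 1.493
Final answer: (a) τ_max = 108.2 MPa, (b) SF = 1.493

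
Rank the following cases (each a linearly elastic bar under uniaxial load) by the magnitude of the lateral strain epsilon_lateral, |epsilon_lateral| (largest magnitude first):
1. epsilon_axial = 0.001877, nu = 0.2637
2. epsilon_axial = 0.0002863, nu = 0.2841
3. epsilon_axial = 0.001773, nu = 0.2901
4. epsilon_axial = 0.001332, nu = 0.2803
Model: a linearly elastic bar under uniaxial load, so epsilon_lateral = -nu·epsilon_axial (SI units).
  Case 1: epsilon_lateral = -(0.2637 × 0.001877) = -0.000495
  Case 2: epsilon_lateral = -(0.2841 × 0.0002863) = -8.134 × 10⁻⁵
  Case 3: epsilon_lateral = -(0.2901 × 0.001773) = -0.0005143
  Case 4: epsilon_lateral = -(0.2803 × 0.001332) = -0.0003734
Ordering by |epsilon_lateral|: 0.0005143 (case 3) > 0.000495 (case 1) > 0.0003734 (case 4) > 8.134 × 10⁻⁵ (case 2)
Final answer: 3, 1, 4, 2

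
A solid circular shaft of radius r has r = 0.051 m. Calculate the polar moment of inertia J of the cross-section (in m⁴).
Model: a solid circular shaft of radius r, so J = (π·r^4) / 2.
Substitute:
  J = (π × 0.051^4) / 2
  J = 1.063 × 10⁻⁵ m⁴
Final answer: J = 1.063 × 10⁻⁵ m⁴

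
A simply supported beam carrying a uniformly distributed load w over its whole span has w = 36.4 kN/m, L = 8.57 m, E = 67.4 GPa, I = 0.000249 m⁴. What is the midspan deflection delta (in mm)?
Model: a simply supported beam carrying a uniformly distributed load w over its whole span, so delta = (5·w·L^4) / (384·E·I).
Convert to SI units:
  w = 36.4 kN/m = 36400 N/m
  E = 67.4 GPa = 6.74 × 10¹⁰ Pa
Substitute:
  delta = (5 × 36400 × 8.57^4) / (384 × (6.74 × 10¹⁰) × 0.000249)
  delta = 0.1523 m
Convert: delta = 0.1523 m = 152.3 mm
Final answer: delta = 152.3 mm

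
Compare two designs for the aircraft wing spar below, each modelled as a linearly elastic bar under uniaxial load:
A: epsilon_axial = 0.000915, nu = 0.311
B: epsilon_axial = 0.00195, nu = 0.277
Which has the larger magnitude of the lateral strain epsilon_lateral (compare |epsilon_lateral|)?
Model: a linearly elastic bar under uniaxial load, so epsilon_lateral = -nu·epsilon_axial (SI units).
  A: epsilon_lateral = -(0.311 × 0.000915) = -0.0002846
  B: epsilon_lateral = -(0.277 × 0.00195) = -0.0005401
|epsilon_lateral|: A = 0.0002846, B = 0.0005401, so B is larger in magnitude.
Final answer: B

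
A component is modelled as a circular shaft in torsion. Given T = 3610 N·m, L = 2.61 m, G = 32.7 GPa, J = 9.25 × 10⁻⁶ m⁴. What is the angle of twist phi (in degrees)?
Model: a circular shaft in torsion, so phi = (T·L) / (G·J).
Convert to SI units:
  G = 32.7 GPa = 3.27 × 10¹⁰ Pa
Substitute:
  phi = (3610 × 2.61) / ((3.27 × 10¹⁰) × (9.25 × 10⁻⁶))
  phi = 0.03115 rad
Convert to degrees: phi = 0.03115 × 180/π = 1.785°
Final answer: phi = 1.785°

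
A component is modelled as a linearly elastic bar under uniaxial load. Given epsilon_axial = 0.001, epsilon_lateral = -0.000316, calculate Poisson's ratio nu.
Model: a linearly elastic bar under uniaxial load, so epsilon_lateral = -nu·epsilon_axial.
Solve for nu: nu = -epsilon_lateral / epsilon_axial.
Substitute:
  nu = -(-0.000316) / 0.001
  nu = 0.316
Final answer: nu = 0.316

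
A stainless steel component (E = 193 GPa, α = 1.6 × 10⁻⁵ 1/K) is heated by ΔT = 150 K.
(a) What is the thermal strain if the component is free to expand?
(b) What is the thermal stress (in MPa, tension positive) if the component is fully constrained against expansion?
(a) Free thermal strain ε_th = α·ΔT = (1.6 × 10⁻⁵) × 150 = 0.0024
(b) Fully constrained, the expansion is suppressed, so σ = -E·α·ΔT. Convert E = 193 GPa = 1.93 × 10¹¹ Pa.
  σ = -(1.93 × 10¹¹) × (1.6 × 10⁻⁵) × 150 = -4.632 × 10⁸ Pa = -463.2 MPa (compressive)
Final answer: (a) ε_th = 0.0024, (b) σ = -463.2 MPa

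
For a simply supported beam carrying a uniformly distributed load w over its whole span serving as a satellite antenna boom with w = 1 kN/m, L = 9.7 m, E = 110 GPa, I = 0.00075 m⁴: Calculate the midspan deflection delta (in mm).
Model: a simply supported beam carrying a uniformly distributed load w over its whole span, so delta = (5·w·L^4) / (384·E·I).
Convert to SI units:
  w = 1 kN/m = 1000 N/m
  E = 110 GPa = 1.1 × 10¹¹ Pa
Substitute:
  delta = (5 × 1000 × 9.7^4) / (384 × (1.1 × 10¹¹) × 0.00075)
  delta = 0.001397 m
Convert: delta = 0.001397 m = 1.397 mm
Final answer: delta = 1.397 mm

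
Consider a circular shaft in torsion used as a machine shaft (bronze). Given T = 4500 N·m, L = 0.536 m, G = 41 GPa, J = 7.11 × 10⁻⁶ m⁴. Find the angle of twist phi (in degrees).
Model: a circular shaft in torsion, so phi = (T·L) / (G·J).
Convert to SI units:
  G = 41 GPa = 4.1 × 10¹⁰ Pa
Substitute:
  phi = (4500 × 0.536) / ((4.1 × 10¹⁰) × (7.11 × 10⁻⁶))
  phi = 0.008274 rad
Convert to degrees: phi = 0.008274 × 180/π = 0.4741°
Final answer: phi = 0.4741°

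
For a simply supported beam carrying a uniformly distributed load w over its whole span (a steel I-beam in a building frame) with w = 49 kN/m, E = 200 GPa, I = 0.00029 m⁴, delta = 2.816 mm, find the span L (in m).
Model: a simply supported beam carrying a uniformly distributed load w over its whole span, so delta = (5·w·L^4) / (384·E·I).
Solve for L: L = ((384·delta·E·I) / (5·w))^(1/4).
Convert to SI units:
  w = 49 kN/m = 49000 N/m
  E = 200 GPa = 2 × 10¹¹ Pa
  delta = 2.816 mm = 0.002816 m
Substitute:
  L = ((384 × 0.002816 × (2 × 10¹¹) × 0.00029) / (5 × 49000))^(1/4)
  L = 4 m
Final answer: L = 4 m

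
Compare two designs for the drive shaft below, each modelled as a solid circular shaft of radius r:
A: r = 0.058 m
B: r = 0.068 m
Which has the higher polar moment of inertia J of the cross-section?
Model: a solid circular shaft of radius r, so J = (π·r^4) / 2 (SI units).
  A: J = (π × 0.058^4) / 2 = 1.778 × 10⁻⁵ m⁴
  B: J = (π × 0.068^4) / 2 = 3.359 × 10⁻⁵ m⁴
3.359 × 10⁻⁵ m⁴ > 1.778 × 10⁻⁵ m⁴, so B is larger.
Final answer: B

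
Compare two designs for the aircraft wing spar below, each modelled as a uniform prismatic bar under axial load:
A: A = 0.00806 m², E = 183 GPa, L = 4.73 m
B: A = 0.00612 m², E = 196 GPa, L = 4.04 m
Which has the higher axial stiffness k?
Model: a uniform prismatic bar under axial load, so k = (A·E) / L (SI units).
  A: k = (0.00806 × (1.83 × 10¹¹)) / 4.73 = 3.118 × 10⁸ N/m = 311.8 MN/m
  B: k = (0.00612 × (1.96 × 10¹¹)) / 4.04 = 2.969 × 10⁸ N/m = 296.9 MN/m
311.8 MN/m > 296.9 MN/m, so A is larger.
Final answer: A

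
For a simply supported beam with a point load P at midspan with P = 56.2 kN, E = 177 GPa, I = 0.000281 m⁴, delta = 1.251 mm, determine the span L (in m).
Model: a simply supported beam with a point load P at midspan, so delta = (P·L^3) / (48·E·I).
Solve for L: L = ((48·delta·E·I) / P)^(1/3).
Convert to SI units:
  P = 56.2 kN = 56200 N
  E = 177 GPa = 1.77 × 10¹¹ Pa
  delta = 1.251 mm = 0.001251 m
Substitute:
  L = ((48 × 0.001251 × (1.77 × 10¹¹) × 0.000281) / 56200)^(1/3)
  L = 3.76 m
Final answer: L = 3.76 m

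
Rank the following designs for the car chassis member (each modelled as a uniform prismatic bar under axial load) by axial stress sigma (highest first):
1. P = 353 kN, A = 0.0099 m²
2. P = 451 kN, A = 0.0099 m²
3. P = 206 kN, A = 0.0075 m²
Model: a uniform prismatic bar under axial load, so sigma = P / A (SI units).
  Case 1: sigma = 353000 / 0.0099 = 3.566 × 10⁷ Pa = 35.66 MPa
  Case 2: sigma = 451000 / 0.0099 = 4.556 × 10⁷ Pa = 45.56 MPa
  Case 3: sigma = 206000 / 0.0075 = 2.747 × 10⁷ Pa = 27.47 MPa
Ordering: 45.56 MPa (case 2) > 35.66 MPa (case 1) > 27.47 MPa (case 3)
Final answer: 2, 1, 3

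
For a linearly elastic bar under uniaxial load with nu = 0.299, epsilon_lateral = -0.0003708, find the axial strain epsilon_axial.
Model: a linearly elastic bar under uniaxial load, so epsilon_lateral = -nu·epsilon_axial.
Solve for epsilon_axial: epsilon_axial = -epsilon_lateral / nu.
Substitute:
  epsilon_axial = -(-0.0003708) / 0.299
  epsilon_axial = 0.00124
Final answer: epsilon_axial = 0.00124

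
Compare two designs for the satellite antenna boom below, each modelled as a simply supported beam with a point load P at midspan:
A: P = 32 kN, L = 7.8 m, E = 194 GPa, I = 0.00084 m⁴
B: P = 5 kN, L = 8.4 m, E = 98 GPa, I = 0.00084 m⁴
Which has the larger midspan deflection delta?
Model: a simply supported beam with a point load P at midspan, so delta = (P·L^3) / (48·E·I) (SI units).
  A: delta = (32000 × 7.8^3) / (48 × (1.94 × 10¹¹) × 0.00084) = 0.001941 m = 1.941 mm
  B: delta = (5000 × 8.4^3) / (48 × (9.8 × 10¹⁰) × 0.00084) = 0.00075 m = 0.75 mm
1.941 mm > 0.75 mm, so A is larger.
Final answer: A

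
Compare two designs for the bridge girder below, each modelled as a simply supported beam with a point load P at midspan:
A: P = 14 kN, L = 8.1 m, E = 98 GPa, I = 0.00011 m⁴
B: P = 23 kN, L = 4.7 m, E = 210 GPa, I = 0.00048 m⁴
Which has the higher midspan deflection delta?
Model: a simply supported beam with a point load P at midspan, so delta = (P·L^3) / (48·E·I) (SI units).
  A: delta = (14000 × 8.1^3) / (48 × (9.8 × 10¹⁰) × 0.00011) = 0.01438 m = 14.38 mm
  B: delta = (23000 × 4.7^3) / (48 × (2.1 × 10¹¹) × 0.00048) = 0.0004935 m = 0.4935 mm
14.38 mm > 0.4935 mm, so A is larger.
Final answer: A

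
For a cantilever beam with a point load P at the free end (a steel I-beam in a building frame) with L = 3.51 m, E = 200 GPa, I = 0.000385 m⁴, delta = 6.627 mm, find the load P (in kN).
Model: a cantilever beam with a point load P at the free end, so delta = (P·L^3) / (3·E·I).
Solve for P: P = (3·delta·E·I) / L^3.
Convert to SI units:
  E = 200 GPa = 2 × 10¹¹ Pa
  delta = 6.627 mm = 0.006627 m
Substitute:
  P = (3 × 0.006627 × (2 × 10¹¹) × 0.000385) / 3.51^3
  P = 35400 N
Convert: P = 35400 N = 35.4 kN
Final answer: P = 35.4 kN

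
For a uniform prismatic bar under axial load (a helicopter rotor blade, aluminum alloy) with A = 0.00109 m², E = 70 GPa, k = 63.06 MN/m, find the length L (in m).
Model: a uniform prismatic bar under axial load, so k = (A·E) / L.
Solve for L: L = (A·E) / k.
Convert to SI units:
  E = 70 GPa = 7 × 10¹⁰ Pa
  k = 63.06 MN/m = 6.306 × 10⁷ N/m
Substitute:
  L = (0.00109 × (7 × 10¹⁰)) / (6.306 × 10⁷)
  L = 1.21 m
Final answer: L = 1.21 m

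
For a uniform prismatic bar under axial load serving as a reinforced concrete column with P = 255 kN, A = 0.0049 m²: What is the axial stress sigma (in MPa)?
Model: a uniform prismatic bar under axial load, so sigma = P / A.
Convert to SI units:
  P = 255 kN = 255000 N
Substitute:
  sigma = 255000 / 0.0049
  sigma = 5.204 × 10⁷ Pa
Convert: sigma = 5.204 × 10⁷ Pa = 52.04 MPa
Final answer: sigma = 52.04 MPa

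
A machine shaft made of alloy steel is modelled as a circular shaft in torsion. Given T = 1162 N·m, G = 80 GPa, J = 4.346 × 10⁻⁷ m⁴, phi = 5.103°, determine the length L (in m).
Model: a circular shaft in torsion, so phi = (T·L) / (G·J).
Solve for L: L = (phi·G·J) / T.
Convert to SI units:
  G = 80 GPa = 8 × 10¹⁰ Pa
  phi = 5.103° = 0.08906 rad
Substitute:
  L = (0.08906 × (8 × 10¹⁰) × (4.346 × 10⁻⁷)) / 1162
  L = 2.665 m
Final answer: L = 2.665 m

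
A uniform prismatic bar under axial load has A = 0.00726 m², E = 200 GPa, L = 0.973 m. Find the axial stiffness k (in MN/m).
Model: a uniform prismatic bar under axial load, so k = (A·E) / L.
Convert to SI units:
  E = 200 GPa = 2 × 10¹¹ Pa
Substitute:
  k = (0.00726 × (2 × 10¹¹)) / 0.973
  k = 1.492 × 10⁹ N/m
Convert: k = 1.492 × 10⁹ N/m = 1492 MN/m
Final answer: k = 1492 MN/m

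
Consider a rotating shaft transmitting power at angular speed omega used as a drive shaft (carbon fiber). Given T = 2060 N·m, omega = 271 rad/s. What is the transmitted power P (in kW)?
Model: a rotating shaft transmitting power at angular speed omega, so P = T·omega.
Substitute:
  P = 2060 × 271
  P = 558300 W
Convert: P = 558300 W = 558.3 kW
Final answer: P = 558.3 kW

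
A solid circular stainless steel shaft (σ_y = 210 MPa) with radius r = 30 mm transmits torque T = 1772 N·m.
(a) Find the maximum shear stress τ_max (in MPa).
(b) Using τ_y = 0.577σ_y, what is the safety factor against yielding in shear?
(a) For a solid circular shaft, τ_max = T·r/J with J = π·r^4/2, i.e. τ_max = 2·T / (π·r^3). Convert r = 30 mm = 0.03 m.
  τ_max = (2 × 1772) / (π × 0.03^3) = 4.178 × 10⁷ Pa = 41.78 MPa
(b) τ_y = 0.577 × 210 = 121.17 MPa
  SF = τ_y/τ_max = 121.17 / 41.78 = 2.9
Final answer: (a) τ_max = 41.78 MPa, (b) SF = 2.9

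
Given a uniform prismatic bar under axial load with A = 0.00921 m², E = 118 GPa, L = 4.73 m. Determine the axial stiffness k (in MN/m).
Model: a uniform prismatic bar under axial load, so k = (A·E) / L.
Convert to SI units:
  E = 118 GPa = 1.18 × 10¹¹ Pa
Substitute:
  k = (0.00921 × (1.18 × 10¹¹)) / 4.73
  k = 2.298 × 10⁸ N/m
Convert: k = 2.298 × 10⁸ N/m = 229.8 MN/m
Final answer: k = 229.8 MN/m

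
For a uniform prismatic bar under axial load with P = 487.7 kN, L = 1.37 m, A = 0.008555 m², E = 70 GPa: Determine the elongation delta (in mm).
Model: a uniform prismatic bar under axial load, so delta = (P·L) / (A·E).
Convert to SI units:
  P = 487.7 kN = 487700 N
  E = 70 GPa = 7 × 10¹⁰ Pa
Substitute:
  delta = (487700 × 1.37) / (0.008555 × (7 × 10¹⁰))
  delta = 0.001116 m
Convert: delta = 0.001116 m = 1.116 mm
Final answer: delta = 1.116 mm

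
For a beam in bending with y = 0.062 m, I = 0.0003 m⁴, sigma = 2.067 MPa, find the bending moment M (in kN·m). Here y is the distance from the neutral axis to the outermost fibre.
Model: a beam in bending, so sigma = (M·y) / I.
Solve for M: M = (sigma·I) / y.
Convert to SI units:
  sigma = 2.067 MPa = 2.067 × 10⁶ Pa
Substitute:
  M = ((2.067 × 10⁶) × 0.0003) / 0.062
  M = 10000 N·m
Convert: M = 10000 N·m = 10 kN·m
Final answer: M = 10 kN·m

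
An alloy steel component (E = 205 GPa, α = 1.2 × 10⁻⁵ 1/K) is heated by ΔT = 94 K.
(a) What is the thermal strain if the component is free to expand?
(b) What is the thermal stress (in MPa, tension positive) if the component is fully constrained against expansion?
(a) Free thermal strain ε_th = α·ΔT = (1.2 × 10⁻⁵) × 94 = 0.001128
(b) Fully constrained, the expansion is suppressed, so σ = -E·α·ΔT. Convert E = 205 GPa = 2.05 × 10¹¹ Pa.
  σ = -(2.05 × 10¹¹) × (1.2 × 10⁻⁵) × 94 = -2.312 × 10⁸ Pa = -231.2 MPa (compressive)
Final answer: (a) ε_th = 0.001128, (b) σ = -231.2 MPa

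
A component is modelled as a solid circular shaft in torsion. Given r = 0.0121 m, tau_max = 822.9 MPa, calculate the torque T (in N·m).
Model: a solid circular shaft in torsion, so tau_max = (2·T) / (π·r^3).
Solve for T: T = (π·tau_max·r^3) / 2.
Convert to SI units:
  tau_max = 822.9 MPa = 8.229 × 10⁸ Pa
Substitute:
  T = (π × (8.229 × 10⁸) × 0.0121^3) / 2
  T = 2290 N·m
Final answer: T = 2290 N·m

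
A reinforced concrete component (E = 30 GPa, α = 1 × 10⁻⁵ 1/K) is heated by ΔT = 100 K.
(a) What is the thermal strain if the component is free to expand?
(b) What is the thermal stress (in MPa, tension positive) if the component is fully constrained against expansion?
(a) Free thermal strain ε_th = α·ΔT = (1 × 10⁻⁵) × 100 = 0.001
(b) Fully constrained, the expansion is suppressed, so σ = -E·α·ΔT. Convert E = 30 GPa = 3 × 10¹⁰ Pa.
  σ = -(3 × 10¹⁰) × (1 × 10⁻⁵) × 100 = -3 × 10⁷ Pa = -30 MPa (compressive)
Final answer: (a) ε_th = 0.001, (b) σ = -30 MPa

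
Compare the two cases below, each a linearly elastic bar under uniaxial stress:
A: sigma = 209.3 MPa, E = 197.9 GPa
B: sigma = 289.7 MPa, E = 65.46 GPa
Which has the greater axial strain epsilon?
Model: a linearly elastic bar under uniaxial stress, so epsilon = sigma / E (SI units).
  A: epsilon = (2.093 × 10⁸) / (1.979 × 10¹¹) = 0.001058
  B: epsilon = (2.897 × 10⁸) / (6.546 × 10¹⁰) = 0.004426
0.004426 > 0.001058, so B is larger.
Final answer: B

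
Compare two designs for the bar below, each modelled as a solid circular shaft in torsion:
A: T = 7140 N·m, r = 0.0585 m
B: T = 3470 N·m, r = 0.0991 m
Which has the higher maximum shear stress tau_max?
Model: a solid circular shaft in torsion, so tau_max = (2·T) / (π·r^3) (SI units).
  A: tau_max = (2 × 7140) / (π × 0.0585^3) = 2.27 × 10⁷ Pa = 22.7 MPa
  B: tau_max = (2 × 3470) / (π × 0.0991^3) = 2.27 × 10⁶ Pa = 2.27 MPa
22.7 MPa > 2.27 MPa, so A is larger.
Final answer: A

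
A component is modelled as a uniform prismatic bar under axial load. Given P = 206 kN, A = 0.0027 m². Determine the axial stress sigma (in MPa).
Model: a uniform prismatic bar under axial load, so sigma = P / A.
Convert to SI units:
  P = 206 kN = 206000 N
Substitute:
  sigma = 206000 / 0.0027
  sigma = 7.63 × 10⁷ Pa
Convert: sigma = 7.63 × 10⁷ Pa = 76.3 MPa
Final answer: sigma = 76.3 MPa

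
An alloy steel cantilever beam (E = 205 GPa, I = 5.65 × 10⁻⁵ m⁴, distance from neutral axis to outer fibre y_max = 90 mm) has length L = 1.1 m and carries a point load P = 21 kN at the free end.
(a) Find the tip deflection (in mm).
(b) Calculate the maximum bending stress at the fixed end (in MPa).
(a) Tip deflection of a cantilever with an end point load: δ = P·L^3 / (3·E·I). Convert P = 21 kN = 21000 N, E = 205 GPa = 2.05 × 10¹¹ Pa.
  δ = (21000 × 1.1^3) / (3 × (2.05 × 10¹¹) × (5.65 × 10⁻⁵)) = 0.0008044 m = 0.8044 mm
(b) Maximum bending moment at the fixed end: M = P·L = 21000 × 1.1 = 23100 N·m. Convert y_max = 90 mm = 0.09 m.
  σ = M·y_max / I = (23100 × 0.09) / (5.65 × 10⁻⁵) = 3.68 × 10⁷ Pa = 36.8 MPa
Final answer: (a) δ = 0.8044 mm, (b) σ = 36.8 MPa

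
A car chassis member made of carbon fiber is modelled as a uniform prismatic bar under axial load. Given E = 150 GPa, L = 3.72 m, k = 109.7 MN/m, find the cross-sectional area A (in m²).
Model: a uniform prismatic bar under axial load, so k = (A·E) / L.
Solve for A: A = (k·L) / E.
Convert to SI units:
  E = 150 GPa = 1.5 × 10¹¹ Pa
  k = 109.7 MN/m = 1.097 × 10⁸ N/m
Substitute:
  A = ((1.097 × 10⁸) × 3.72) / (1.5 × 10¹¹)
  A = 0.002721 m²
Final answer: A = 0.002721 m²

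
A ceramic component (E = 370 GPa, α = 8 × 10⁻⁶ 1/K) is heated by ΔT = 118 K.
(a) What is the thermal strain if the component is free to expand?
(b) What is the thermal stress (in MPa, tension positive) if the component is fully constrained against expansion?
(a) Free thermal strain ε_th = α·ΔT = (8 × 10⁻⁶) × 118 = 0.000944
(b) Fully constrained, the expansion is suppressed, so σ = -E·α·ΔT. Convert E = 370 GPa = 3.7 × 10¹¹ Pa.
  σ = -(3.7 × 10¹¹) × (8 × 10⁻⁶) × 118 = -3.493 × 10⁸ Pa = -349.3 MPa (compressive)
Final answer: (a) ε_th = 0.000944, (b) σ = -349.3 MPa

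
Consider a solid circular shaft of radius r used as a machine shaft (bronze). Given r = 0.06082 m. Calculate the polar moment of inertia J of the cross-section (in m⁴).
Model: a solid circular shaft of radius r, so J = (π·r^4) / 2.
Substitute:
  J = (π × 0.06082^4) / 2
  J = 2.149 × 10⁻⁵ m⁴
Final answer: J = 2.149 × 10⁻⁵ m⁴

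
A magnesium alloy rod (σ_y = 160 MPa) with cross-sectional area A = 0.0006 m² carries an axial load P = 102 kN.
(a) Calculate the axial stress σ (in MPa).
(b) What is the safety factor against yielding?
(a) Axial stress σ = P/A. Convert P = 102 kN = 102000 N.
  σ = 102000 / 0.0006 = 1.7 × 10⁸ Pa = 170 MPa
(b) Safety factor SF = σ_y/σ = 160 / 170 = 0.9412
Final answer: (a) σ = 170 MPa, (b) SF = 0.9412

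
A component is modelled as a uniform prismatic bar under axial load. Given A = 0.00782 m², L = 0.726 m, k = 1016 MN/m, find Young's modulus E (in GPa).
Model: a uniform prismatic bar under axial load, so k = (A·E) / L.
Solve for E: E = (k·L) / A.
Convert to SI units:
  k = 1016 MN/m = 1.016 × 10⁹ N/m
Substitute:
  E = ((1.016 × 10⁹) × 0.726) / 0.00782
  E = 9.432 × 10¹⁰ Pa
Convert: E = 9.432 × 10¹⁰ Pa = 94.32 GPa
Final answer: E = 94.32 GPa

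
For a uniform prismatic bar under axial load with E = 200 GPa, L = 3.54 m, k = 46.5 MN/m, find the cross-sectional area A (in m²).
Model: a uniform prismatic bar under axial load, so k = (A·E) / L.
Solve for A: A = (k·L) / E.
Convert to SI units:
  E = 200 GPa = 2 × 10¹¹ Pa
  k = 46.5 MN/m = 4.65 × 10⁷ N/m
Substitute:
  A = ((4.65 × 10⁷) × 3.54) / (2 × 10¹¹)
  A = 0.000823 m²
Final answer: A = 0.000823 m²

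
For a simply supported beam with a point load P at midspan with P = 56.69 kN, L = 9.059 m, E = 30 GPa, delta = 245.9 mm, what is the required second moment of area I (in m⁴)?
Model: a simply supported beam with a point load P at midspan, so delta = (P·L^3) / (48·E·I).
Solve for I: I = (P·L^3) / (48·delta·E).
Convert to SI units:
  P = 56.69 kN = 56690 N
  E = 30 GPa = 3 × 10¹⁰ Pa
  delta = 245.9 mm = 0.2459 m
Substitute:
  I = (56690 × 9.059^3) / (48 × 0.2459 × (3 × 10¹⁰))
  I = 0.000119 m⁴
Final answer: I = 0.000119 m⁴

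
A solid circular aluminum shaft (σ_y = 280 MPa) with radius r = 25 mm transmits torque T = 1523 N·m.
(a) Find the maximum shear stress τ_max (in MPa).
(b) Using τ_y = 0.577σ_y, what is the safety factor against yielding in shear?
(a) For a solid circular shaft, τ_max = T·r/J with J = π·r^4/2, i.e. τ_max = 2·T / (π·r^3). Convert r = 25 mm = 0.025 m.
  τ_max = (2 × 1523) / (π × 0.025^3) = 6.205 × 10⁷ Pa = 62.05 MPa
(b) τ_y = 0.577 × 280 = 161.56 MPa
  SF = τ_y/τ_max = 161.56 / 62.05 = 2.604
Final answer: (a) τ_max = 62.05 MPa, (b) SF = 2.604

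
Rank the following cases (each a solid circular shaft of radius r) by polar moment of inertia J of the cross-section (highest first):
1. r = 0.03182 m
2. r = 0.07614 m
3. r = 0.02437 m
Model: a solid circular shaft of radius r, so J = (π·r^4) / 2 (SI units).
  Case 1: J = (π × 0.03182^4) / 2 = 1.61 × 10⁻⁶ m⁴
  Case 2: J = (π × 0.07614^4) / 2 = 5.279 × 10⁻⁵ m⁴
  Case 3: J = (π × 0.02437^4) / 2 = 5.54 × 10⁻⁷ m⁴
Ordering: 5.279 × 10⁻⁵ m⁴ (case 2) > 1.61 × 10⁻⁶ m⁴ (case 1) > 5.54 × 10⁻⁷ m⁴ (case 3)
Final answer: 2, 1, 3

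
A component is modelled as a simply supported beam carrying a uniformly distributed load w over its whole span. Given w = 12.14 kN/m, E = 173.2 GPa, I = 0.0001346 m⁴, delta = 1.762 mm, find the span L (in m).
Model: a simply supported beam carrying a uniformly distributed load w over its whole span, so delta = (5·w·L^4) / (384·E·I).
Solve for L: L = ((384·delta·E·I) / (5·w))^(1/4).
Convert to SI units:
  w = 12.14 kN/m = 12140 N/m
  E = 173.2 GPa = 1.732 × 10¹¹ Pa
  delta = 1.762 mm = 0.001762 m
Substitute:
  L = ((384 × 0.001762 × (1.732 × 10¹¹) × 0.0001346) / (5 × 12140))^(1/4)
  L = 4.015 m
Final answer: L = 4.015 m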